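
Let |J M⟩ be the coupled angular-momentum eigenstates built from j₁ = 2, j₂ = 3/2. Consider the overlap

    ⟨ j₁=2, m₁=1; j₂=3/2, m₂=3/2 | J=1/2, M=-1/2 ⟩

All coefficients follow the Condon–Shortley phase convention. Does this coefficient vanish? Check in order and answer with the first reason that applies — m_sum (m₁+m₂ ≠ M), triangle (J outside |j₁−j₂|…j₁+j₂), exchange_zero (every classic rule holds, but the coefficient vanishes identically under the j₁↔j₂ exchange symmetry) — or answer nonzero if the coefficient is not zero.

m-sum: m₁+m₂ = 1+3/2 = 5/2, M = -1/2  ✗ ⇒ coefficient is 0

m_sum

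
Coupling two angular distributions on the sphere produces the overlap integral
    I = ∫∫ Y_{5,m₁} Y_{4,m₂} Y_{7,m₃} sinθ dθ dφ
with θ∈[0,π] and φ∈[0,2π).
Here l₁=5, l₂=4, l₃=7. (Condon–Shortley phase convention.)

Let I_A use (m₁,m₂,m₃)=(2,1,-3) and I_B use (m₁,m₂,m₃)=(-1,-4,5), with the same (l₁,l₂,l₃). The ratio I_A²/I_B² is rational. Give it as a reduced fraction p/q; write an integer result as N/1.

l's match ⇒ only the (l;m) 3-j factors differ between A and B.
A: triangle coeff Δ(5,4,7) = 1/6126120; Σ_t [0,2]: t=0:+1/172800 t=1:−1/69120 t=2:+1/362880 = -43/7257600; (3j)²=1849/170170 [(5 4 7; 2 1 -3)], sign=-1
B: triangle coeff Δ(5,4,7) = 1/6126120; Σ_t [0,0]: t=0:+1/2073600 = 1/2073600; (3j)²=28/1105 [(5 4 7; -1 -4 5)], sign=+1
I_A²/I_B² = (1849/170170)/(28/1105) = 1849/4312

1849/4312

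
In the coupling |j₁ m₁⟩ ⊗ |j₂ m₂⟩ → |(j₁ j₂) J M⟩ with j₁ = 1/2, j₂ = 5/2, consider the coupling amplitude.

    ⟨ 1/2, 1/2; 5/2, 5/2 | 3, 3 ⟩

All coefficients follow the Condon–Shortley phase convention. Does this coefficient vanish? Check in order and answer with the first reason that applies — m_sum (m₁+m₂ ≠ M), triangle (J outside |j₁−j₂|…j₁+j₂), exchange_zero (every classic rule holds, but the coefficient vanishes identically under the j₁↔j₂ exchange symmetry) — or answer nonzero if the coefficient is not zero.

m-sum: m₁+m₂ = 1/2+5/2 = 3, M = 3  ✓
triangle: |j₁−j₂| = 2 ≤ J = 3 ≤ j₁+j₂ = 3  ✓
exchange: j₁≠j₂ or m₁≠m₂ — the exchange symmetry imposes no constraint here
value check: CG = +1 = +1.000000 ≠ 0

nonzero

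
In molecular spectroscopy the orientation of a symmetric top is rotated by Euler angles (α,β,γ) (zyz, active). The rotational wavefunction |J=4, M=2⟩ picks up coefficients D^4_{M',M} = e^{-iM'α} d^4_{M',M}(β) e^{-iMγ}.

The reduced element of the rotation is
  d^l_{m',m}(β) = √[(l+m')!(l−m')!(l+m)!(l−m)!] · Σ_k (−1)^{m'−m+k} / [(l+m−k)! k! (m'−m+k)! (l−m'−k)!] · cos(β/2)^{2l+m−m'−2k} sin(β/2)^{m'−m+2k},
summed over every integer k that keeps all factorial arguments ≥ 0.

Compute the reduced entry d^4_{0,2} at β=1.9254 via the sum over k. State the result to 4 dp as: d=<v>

d^4_{0,2}(β=1.9254) via the finite sum:
With c≡cos(β/2)=0.571306 and s≡sin(β/2)=0.820737, N=[24·24·720·2]^{1/2}=910.735966
The bounds max(0,m−m')=2 and min(l+m,l−m')=4 give 3 terms
  k=2: (−1)^0·910.7360/(96)·0.5713^6·0.8207^2 = +0.222199
  k=3: (−1)^1·910.7360/(36)·0.5713^4·0.8207^4 = -1.222874
  k=4: (−1)^2·910.7360/(96)·0.5713^2·0.8207^6 = +0.946419
d^4_{0,2}(1.9254) = +0.222199 -1.222874 +0.946419 = -0.054256

d=-0.0543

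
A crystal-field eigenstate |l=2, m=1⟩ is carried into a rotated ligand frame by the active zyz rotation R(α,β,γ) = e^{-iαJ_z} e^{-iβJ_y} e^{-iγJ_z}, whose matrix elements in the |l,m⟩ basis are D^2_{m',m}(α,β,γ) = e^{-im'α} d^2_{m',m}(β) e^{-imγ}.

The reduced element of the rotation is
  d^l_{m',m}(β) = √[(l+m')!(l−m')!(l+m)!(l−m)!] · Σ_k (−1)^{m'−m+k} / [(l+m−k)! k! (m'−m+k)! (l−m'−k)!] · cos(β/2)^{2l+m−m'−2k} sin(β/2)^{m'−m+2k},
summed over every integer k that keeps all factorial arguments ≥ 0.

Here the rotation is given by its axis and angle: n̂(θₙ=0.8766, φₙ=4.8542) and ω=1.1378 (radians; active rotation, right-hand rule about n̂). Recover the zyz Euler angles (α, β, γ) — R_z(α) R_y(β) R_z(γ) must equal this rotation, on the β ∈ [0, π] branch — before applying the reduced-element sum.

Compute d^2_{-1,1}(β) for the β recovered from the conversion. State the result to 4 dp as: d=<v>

d=0.3967

Axis–angle → zyz. n̂ = (sinθₙcosφₙ, sinθₙsinφₙ, cosθₙ) = (+0.108626, -0.760853, +0.639768), ω = 1.1378.
R = I cosω + sinω [n̂]ₓ + (1−cosω) n̂n̂ᵀ gives
  R = [+0.426441, -0.628695, -0.650300; +0.532755, +0.755589, -0.381126; +0.730972, -0.183923, +0.657155]
β = atan2(√(R₁₃²+R₂₃²), R₃₃) = 0.853758; α = atan2(R₂₃, R₁₃) mod 2π = 3.671712; γ = atan2(R₃₂, −R₃₁) mod 2π = 3.388090
d^2_{-1,1}(β=0.8538) via the finite sum:
With c≡cos(β/2)=0.910262 and s≡sin(β/2)=0.414032, N=[1·6·6·1]^{1/2}=6.000000
k: max(0,(1)−(-1))=2 … min(2+(1),2−(-1))=3
  k=2: (−1)^0·6.0000/(2)·0.9103^2·0.4140^2 = +0.426110
  k=3: (−1)^1·6.0000/(6)·0.9103^0·0.4140^4 = -0.029386
d^2_{-1,1}(0.8538) = +0.426110 -0.029386 = +0.396725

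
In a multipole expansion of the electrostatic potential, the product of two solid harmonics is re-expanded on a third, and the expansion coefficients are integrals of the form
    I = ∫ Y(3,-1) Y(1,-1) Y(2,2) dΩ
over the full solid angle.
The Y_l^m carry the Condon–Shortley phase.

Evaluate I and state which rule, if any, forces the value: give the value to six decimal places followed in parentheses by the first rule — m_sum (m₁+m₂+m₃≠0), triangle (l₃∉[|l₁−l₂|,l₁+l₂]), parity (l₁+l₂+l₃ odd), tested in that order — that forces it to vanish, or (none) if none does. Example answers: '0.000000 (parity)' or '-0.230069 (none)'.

-0.082589 (none)

m-sum 0 ✓  L=6 even ✓  2≤2≤4 ✓
Π(2lᵢ+1) = 7×3×5 = 105
triangle coeff Δ(3,1,2) = 1/105
Σ_t [1,1]: t=1:−1/4 = -1/4
(3j)²=3/35 [(3 1 2; 0 0 0)], sign=-1
Σ_t [0,0]: t=0:+1/48 = 1/48
(3j)²=1/105 [(3 1 2; -1 -1 2)], sign=+1
⇒ 4πI² = 3/35
I = (-1)√(3/35/(4π)) = -0.08258890
No selection rule forces the value: the integral is nonzero (none).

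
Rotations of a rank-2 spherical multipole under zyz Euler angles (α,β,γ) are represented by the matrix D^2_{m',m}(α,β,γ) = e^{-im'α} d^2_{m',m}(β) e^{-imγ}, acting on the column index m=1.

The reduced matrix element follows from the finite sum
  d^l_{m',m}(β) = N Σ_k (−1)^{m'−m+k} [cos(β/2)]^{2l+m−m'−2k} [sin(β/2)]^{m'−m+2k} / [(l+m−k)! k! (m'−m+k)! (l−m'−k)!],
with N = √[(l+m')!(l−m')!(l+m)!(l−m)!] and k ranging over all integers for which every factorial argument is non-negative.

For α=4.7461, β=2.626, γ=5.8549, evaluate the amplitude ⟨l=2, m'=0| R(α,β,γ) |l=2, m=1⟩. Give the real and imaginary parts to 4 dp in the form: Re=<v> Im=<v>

First d^2_{0,1}(β=2.6260), then the phase factors e^{-i(0)α} and e^{-i(1)γ}:
With c≡cos(β/2)=0.254950 and s≡sin(β/2)=0.966954, N=[2·2·6·1]^{1/2}=4.898979
The bounds max(0,m−m')=1 and min(l+m,l−m')=2 give 2 terms
  k=1: (−1)^0·4.8990/(2)·0.2550^3·0.9670^1 = +0.039251
  k=2: (−1)^1·4.8990/(2)·0.2550^1·0.9670^3 = -0.564610
d^2_{0,1}(2.6260) = +0.039251 -0.564610 = -0.525360
D = (+1.000000+0.000000i)·(-0.525360)·(+0.909679+0.415312i) = -0.477909-0.218188i

Re=-0.4779 Im=-0.2182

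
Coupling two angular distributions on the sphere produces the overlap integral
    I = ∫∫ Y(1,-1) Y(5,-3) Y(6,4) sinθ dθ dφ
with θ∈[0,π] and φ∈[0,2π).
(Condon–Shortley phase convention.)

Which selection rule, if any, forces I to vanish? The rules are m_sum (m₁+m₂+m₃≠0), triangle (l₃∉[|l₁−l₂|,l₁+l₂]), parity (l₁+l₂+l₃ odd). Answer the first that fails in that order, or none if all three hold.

Σmᵢ = 0  ✓
l₃∈[|l₁−l₂|,l₁+l₂]=[4,6], have l₃=6  ✓
Σlᵢ = 12 ⇒ even  ✓

none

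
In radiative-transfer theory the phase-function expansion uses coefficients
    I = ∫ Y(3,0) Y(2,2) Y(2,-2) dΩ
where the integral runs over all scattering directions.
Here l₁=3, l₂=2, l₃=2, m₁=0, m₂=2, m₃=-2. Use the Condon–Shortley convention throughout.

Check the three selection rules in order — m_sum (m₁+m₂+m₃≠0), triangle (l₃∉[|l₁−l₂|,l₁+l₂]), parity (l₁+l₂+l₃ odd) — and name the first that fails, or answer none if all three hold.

m₁+m₂+m₃ = 0 + 2 − 2 = 0  ✓
triangle: |3−2|=1 ≤ l₃=2 ≤ 3+2=5  ✓
parity: l₁+l₂+l₃ = 7 is odd  ✗

parity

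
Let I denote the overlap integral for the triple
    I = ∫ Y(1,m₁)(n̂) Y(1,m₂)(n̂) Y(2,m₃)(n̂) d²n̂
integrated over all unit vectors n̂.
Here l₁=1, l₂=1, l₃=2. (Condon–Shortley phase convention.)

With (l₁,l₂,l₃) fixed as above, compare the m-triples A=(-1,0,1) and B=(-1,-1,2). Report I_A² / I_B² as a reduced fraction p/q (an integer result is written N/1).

1/2

Shared (l₁,l₂,l₃)=(1,1,2): N and (l;000)² cancel in I_A²/I_B².
A: Δ = 0!·2!·2!/5! = 1/30; Racah Σ t=0..0: t=0:+1/2 = 1/2; ⇒ 3j(1 1 2; -1 0 1)² = 1/10, sgn -1
B: Δ = 0!·2!·2!/5! = 1/30; Racah Σ t=0..0: t=0:+1/4 = 1/4; ⇒ 3j(1 1 2; -1 -1 2)² = 1/5, sgn +1
I_A²/I_B² = (1/10)/(1/5) = 1/2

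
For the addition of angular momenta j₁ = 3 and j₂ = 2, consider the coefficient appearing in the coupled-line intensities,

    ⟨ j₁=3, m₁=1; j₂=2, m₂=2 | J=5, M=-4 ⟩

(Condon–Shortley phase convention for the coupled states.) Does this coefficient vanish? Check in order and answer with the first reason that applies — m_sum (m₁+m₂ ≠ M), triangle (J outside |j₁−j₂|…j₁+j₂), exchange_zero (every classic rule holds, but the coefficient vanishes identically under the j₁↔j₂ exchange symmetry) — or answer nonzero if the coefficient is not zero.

m-sum: m₁+m₂ = 1+2 = 3, M = -4  ✗ ⇒ coefficient is 0

m_sum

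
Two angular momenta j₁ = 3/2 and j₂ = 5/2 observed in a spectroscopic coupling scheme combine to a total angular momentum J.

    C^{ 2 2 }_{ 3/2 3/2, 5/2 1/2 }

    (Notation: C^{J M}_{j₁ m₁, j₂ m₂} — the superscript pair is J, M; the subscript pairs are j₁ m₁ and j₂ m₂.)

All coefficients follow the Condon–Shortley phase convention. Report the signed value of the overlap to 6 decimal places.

+√(1/7) ≈ +0.377964

√[5·2!1!3!/7! · 3!0!3!2!4!0!] = √(144/7)
  +(−1)^0/∏(0,2,0,3,1,0)! = 1/12  (running 1/12)
⟨..|..⟩ = √(144/7)·(1/12) = +0.377964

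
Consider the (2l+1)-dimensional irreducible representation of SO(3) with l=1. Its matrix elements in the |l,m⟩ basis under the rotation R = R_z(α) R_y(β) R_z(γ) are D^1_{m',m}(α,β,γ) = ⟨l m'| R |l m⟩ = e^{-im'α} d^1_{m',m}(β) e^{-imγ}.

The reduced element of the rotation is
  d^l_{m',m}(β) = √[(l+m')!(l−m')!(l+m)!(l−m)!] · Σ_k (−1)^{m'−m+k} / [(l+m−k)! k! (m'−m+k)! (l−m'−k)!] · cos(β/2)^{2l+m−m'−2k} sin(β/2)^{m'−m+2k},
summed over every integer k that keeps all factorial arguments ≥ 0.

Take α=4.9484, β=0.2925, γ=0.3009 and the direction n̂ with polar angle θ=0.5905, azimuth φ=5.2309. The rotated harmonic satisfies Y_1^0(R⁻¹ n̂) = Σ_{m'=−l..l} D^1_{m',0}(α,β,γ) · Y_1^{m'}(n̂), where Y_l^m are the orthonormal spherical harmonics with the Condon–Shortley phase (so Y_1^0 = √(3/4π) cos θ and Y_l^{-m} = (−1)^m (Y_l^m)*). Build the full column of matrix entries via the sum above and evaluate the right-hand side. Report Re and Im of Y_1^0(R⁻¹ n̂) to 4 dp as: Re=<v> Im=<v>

Need the full column D^1_{m',0} for m'=−1..1 at α=4.9484, β=0.2925, γ=0.3009.
cos(β/2)=0.989325, sin(β/2)=0.145729
d^1_{-1,0}: single k=1 term ⇒ +0.203892;  D = +0.047675-0.198240i
d^1_{0,0}: k∈[0..1] ⇒ +0.978763 -0.021237 = +0.957526;  D = +0.957526+0.000000i
d^1_{1,0}: single k=0 term ⇒ -0.203892;  D = -0.047675-0.198240i
Y_1^{m'}(θ=0.5905,φ=5.2309) and Σ D·Y over m':
  (+0.0477-0.1982i)·(+0.0953+0.1671i)  (+0.9575+0.0000i)·(+0.4059+0.0000i)  (-0.0477-0.1982i)·(-0.0953+0.1671i)
Y_1^0(R⁻¹ n̂) = +0.463958+0.000000i

Re=0.4640 Im=0.0000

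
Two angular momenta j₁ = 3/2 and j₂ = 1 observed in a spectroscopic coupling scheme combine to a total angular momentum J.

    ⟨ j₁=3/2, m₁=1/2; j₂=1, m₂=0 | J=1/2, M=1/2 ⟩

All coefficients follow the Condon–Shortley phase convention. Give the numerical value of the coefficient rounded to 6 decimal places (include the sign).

triangle: 2!*1!*0!/4! = 2/24
(j±m)!: 2!*1!*1!*1!*1!*0! = 2
prefactor² = (2J+1)*Δ*N² = 1/3
  k=1: −1/(1!*1!*0!*0!*1!*0!) = -1
Σ = -1  ⇒  CG² = 1/3*(-1)² = 1/3
CG = −√(1/3) = -0.577350

−√(1/3) = -0.577350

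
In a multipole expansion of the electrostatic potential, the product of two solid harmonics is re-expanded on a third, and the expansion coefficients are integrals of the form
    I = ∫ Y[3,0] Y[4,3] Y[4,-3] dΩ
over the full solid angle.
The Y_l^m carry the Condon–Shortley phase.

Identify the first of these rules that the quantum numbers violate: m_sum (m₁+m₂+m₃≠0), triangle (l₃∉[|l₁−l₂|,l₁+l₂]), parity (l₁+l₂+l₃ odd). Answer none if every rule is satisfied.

Σmᵢ = 0  ✓
l₃∈[|l₁−l₂|,l₁+l₂]=[1,7], have l₃=4  ✓
Σlᵢ = 11 ⇒ odd  ✗

parity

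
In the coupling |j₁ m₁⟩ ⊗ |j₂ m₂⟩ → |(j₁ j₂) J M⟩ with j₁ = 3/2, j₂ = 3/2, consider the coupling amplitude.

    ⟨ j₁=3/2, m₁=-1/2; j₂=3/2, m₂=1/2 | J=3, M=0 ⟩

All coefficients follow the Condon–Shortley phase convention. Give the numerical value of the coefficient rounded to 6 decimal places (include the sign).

triangle: 0!×3!×3!/7! = 36/5040
(j±m)!: 1!×2!×2!×1!×3!×3! = 144
prefactor² = (2J+1)×Δ×N² = 36/5
  k=0: +1/(0!×0!×2!×2!×1!×1!) = 1/4
Σ = 1/4  ⇒  CG² = 36/5×(1/4)² = 9/20
CG = +√(9/20) = +0.670820

+√(9/20) ≈ +0.670820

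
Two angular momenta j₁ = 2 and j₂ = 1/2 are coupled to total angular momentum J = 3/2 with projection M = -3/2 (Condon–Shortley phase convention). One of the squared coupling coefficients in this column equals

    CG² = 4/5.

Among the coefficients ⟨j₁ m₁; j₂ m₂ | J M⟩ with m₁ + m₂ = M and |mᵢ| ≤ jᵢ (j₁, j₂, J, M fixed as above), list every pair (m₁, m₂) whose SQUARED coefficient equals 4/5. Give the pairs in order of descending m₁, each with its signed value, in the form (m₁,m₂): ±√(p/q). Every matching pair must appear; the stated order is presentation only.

(-2,1/2): −√(4/5)

Admissible pairs with m₁+m₂ = M = -3/2: (-2,1/2), (-1,-1/2)
  (m₁,m₂)=(-1,-1/2): CG² = 1/5, CG = +√(1/5)
  (m₁,m₂)=(-2,1/2): CG² = 4/5, CG = −√(4/5)   ← matches the target
Pairs with CG² = 4/5: (-2,1/2): −√(4/5)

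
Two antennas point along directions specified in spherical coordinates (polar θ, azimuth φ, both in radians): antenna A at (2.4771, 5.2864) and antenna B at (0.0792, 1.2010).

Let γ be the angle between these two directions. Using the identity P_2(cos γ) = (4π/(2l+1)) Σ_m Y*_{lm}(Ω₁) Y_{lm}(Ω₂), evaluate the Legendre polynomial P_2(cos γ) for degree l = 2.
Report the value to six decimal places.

Summing Y*_{l m}(θ₁,φ₁)·Y_{l m}(θ₂,φ₂) over m ∈ [−2, 2]; prefactor 4π/(2·2+1) = 2.513274:
  m=-2: (-0.060267, -0.133955) × (-0.001786, -0.001630) = (-0.000111, 0.000337)  (running Σ = (-0.000111, 0.000337))
  m=-1: (-0.203646, 0.314929) × (0.022022, -0.056811) = (0.013407, 0.018505)  (running Σ = (0.013296, 0.018842))
  m=0: (0.270982, -0.000000) × (0.624861, 0.000000) = (0.169326, 0.000000)  (running Σ = (0.182622, 0.018842))
  m=1: (0.203646, 0.314929) × (-0.022022, -0.056811) = (0.013407, -0.018505)  (running Σ = (0.196029, 0.000337))
  m=2: (-0.060267, 0.133955) × (-0.001786, 0.001630) = (-0.000111, -0.000337)  (running Σ = (0.195918, 0.000000))
Accumulated sum (0.195918, 0.000000); after 4π/(2l+1) scaling, (0.492397, 0.000000) ⇒ P_2 = 0.492397

0.492397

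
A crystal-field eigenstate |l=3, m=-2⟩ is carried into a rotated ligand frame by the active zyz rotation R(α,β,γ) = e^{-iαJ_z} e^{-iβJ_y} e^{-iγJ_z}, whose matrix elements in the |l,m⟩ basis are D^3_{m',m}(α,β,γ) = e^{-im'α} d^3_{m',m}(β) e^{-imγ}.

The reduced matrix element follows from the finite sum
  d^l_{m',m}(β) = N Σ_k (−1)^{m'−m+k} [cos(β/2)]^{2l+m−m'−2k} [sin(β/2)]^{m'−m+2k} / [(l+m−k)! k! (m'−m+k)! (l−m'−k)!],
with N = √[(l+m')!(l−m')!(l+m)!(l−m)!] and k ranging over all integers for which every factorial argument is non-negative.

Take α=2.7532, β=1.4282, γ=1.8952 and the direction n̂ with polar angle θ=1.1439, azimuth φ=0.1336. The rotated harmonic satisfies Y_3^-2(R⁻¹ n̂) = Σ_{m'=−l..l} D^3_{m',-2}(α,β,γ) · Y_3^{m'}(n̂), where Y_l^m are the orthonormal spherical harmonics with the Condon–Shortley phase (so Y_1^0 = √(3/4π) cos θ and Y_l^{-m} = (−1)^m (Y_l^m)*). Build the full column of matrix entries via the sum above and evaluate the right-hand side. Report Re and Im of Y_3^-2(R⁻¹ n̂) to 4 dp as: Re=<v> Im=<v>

Need the full column D^3_{m',-2} for m'=−3..3 at α=2.7532, β=1.4282, γ=1.8952.
cos(β/2)=0.755683, sin(β/2)=0.654938
d^3_{-3,-2}: single k=1 term ⇒ +0.395343;  D = +0.343797-0.195191i
d^3_{-2,-2}: k∈[0..1] ⇒ +0.186225 -0.699404 = -0.513180;  D = +0.508983-0.065497i
d^3_{-1,-2}: k∈[0..1] ⇒ -0.510385 +0.766741 = +0.256356;  D = +0.247712+0.066007i
d^3_{0,-2}: k∈[0..1] ⇒ +0.766159 -0.575492 = +0.190667;  D = -0.151924-0.115208i
d^3_{1,-2}: k∈[0..1] ⇒ -0.766741 +0.287965 = -0.478776;  D = -0.243521-0.412218i
d^3_{2,-2}: k∈[0..1] ⇒ +0.525350 -0.078922 = +0.446428;  D = -0.064595-0.441730i
d^3_{3,-2}: single k=0 term ⇒ -0.223056;  D = +0.053712-0.216493i
Y_3^{m'}(θ=1.1439,φ=0.1336) and Σ D·Y over m':
  (+0.3438-0.1952i)·(+0.2897-0.1228i)  (+0.5090-0.0655i)·(+0.3382-0.0926i)  (+0.2477+0.0660i)·(-0.0416+0.0056i)  (-0.1519-0.1152i)·(-0.3311+0.0000i)  (-0.2435-0.4122i)·(+0.0416+0.0056i)  (-0.0646-0.4417i)·(+0.3382+0.0926i)  (+0.0537-0.2165i)·(-0.2897-0.1228i)
Y_3^-2(R⁻¹ n̂) = +0.250393-0.249000i

Re=0.2504 Im=-0.2490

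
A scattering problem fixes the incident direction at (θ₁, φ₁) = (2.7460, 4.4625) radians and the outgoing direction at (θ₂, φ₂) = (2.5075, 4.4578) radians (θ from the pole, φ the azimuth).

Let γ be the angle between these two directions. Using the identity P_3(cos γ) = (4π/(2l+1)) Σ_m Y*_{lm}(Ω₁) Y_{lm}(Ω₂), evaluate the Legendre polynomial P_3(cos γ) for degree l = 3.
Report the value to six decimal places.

Expand P_3 via completeness: Σ_{m} conj(Y_{3,m}) at Ω₁ times Y_{3,m} at Ω₂ —
  [-3]  conj(Y_{3,-3})(Ω₁) = +0.016269+0.017475i ; Y_{3,-3}(Ω₂) = +0.060007-0.062661i ; Δ = +0.002071+0.000029i
  [-2]  conj(Y_{3,-2})(Ω₁) = +0.122914-0.067113i ; Y_{3,-2}(Ω₂) = +0.252322+0.140866i ; Δ = +0.040468+0.000380i
  [-1]  conj(Y_{3,-1})(Ω₁) = -0.100325-0.393086i ; Y_{3,-1}(Ω₂) = -0.108257+0.415995i ; Δ = +0.174383+0.000820i
  [+0]  conj(Y_{3,0})(Ω₁) = -0.433029-0.000000i ; Y_{3,0}(Ω₂) = -0.073666+0.000000i ; Δ = +0.031899+0.000000i
  [+1]  conj(Y_{3,1})(Ω₁) = +0.100325-0.393086i ; Y_{3,1}(Ω₂) = +0.108257+0.415995i ; Δ = +0.174383-0.000820i
  [+2]  conj(Y_{3,2})(Ω₁) = +0.122914+0.067113i ; Y_{3,2}(Ω₂) = +0.252322-0.140866i ; Δ = +0.040468-0.000380i
  [+3]  conj(Y_{3,3})(Ω₁) = -0.016269+0.017475i ; Y_{3,3}(Ω₂) = -0.060007-0.062661i ; Δ = +0.002071-0.000029i
Σ over m = +0.465743+0.000000i; ×(4π/7) → +0.836099+0.000000i. Real part: 0.836099

0.836099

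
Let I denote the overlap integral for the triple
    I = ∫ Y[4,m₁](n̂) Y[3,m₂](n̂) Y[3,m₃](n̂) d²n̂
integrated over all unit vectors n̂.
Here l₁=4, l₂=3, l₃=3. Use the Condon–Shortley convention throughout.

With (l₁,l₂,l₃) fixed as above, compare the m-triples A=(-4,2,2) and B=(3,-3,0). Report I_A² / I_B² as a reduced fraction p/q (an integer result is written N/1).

Same 4,3,3: normalisation and zero-m 3j drop out of the ratio.
A: Δ: 4! 4! 2! / 11! → 1/34650; sum: t=4:+1/576 = 1/576; 3j²(4 3 3; -4 2 2) = Δ·Π!·Σ² = 5/99  (sign -1)
B: Δ: 4! 4! 2! / 11! → 1/34650; sum: t=0:+1/288 = 1/288; 3j²(4 3 3; 3 -3 0) = Δ·Π!·Σ² = 1/22  (sign -1)
I_A²/I_B² = (5/99)/(1/22) = 10/9

10/9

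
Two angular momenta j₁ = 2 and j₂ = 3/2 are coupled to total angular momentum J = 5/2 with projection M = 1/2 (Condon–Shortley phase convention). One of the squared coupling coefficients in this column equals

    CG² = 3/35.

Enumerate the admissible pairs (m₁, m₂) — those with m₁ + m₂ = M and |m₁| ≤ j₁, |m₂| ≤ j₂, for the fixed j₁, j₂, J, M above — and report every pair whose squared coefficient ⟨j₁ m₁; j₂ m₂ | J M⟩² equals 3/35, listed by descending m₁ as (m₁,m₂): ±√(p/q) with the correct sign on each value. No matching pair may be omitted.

Admissible pairs with m₁+m₂ = M = 1/2: (-1,3/2), (0,1/2), (1,-1/2), (2,-3/2)
  (m₁,m₂)=(2,-3/2): CG² = 6/35, CG = +√(6/35)
  (m₁,m₂)=(1,-1/2): CG² = 5/14, CG = +√(5/14)
  (m₁,m₂)=(0,1/2): CG² = 3/35, CG = −√(3/35)   ← matches the target
  (m₁,m₂)=(-1,3/2): CG² = 27/70, CG = −√(27/70)
Pairs with CG² = 3/35: (0,1/2): −√(3/35)

(0,1/2): −√(3/35)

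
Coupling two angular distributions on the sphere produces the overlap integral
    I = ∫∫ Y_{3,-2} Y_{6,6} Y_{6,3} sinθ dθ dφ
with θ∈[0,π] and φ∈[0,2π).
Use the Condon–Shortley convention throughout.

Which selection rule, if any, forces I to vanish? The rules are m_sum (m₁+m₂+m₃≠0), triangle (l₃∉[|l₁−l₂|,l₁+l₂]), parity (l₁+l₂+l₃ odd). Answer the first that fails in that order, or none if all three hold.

Σmᵢ = 7  ✗
l₃∈[|l₁−l₂|,l₁+l₂]=[3,9], have l₃=6
Σlᵢ = 15 ⇒ odd

m_sum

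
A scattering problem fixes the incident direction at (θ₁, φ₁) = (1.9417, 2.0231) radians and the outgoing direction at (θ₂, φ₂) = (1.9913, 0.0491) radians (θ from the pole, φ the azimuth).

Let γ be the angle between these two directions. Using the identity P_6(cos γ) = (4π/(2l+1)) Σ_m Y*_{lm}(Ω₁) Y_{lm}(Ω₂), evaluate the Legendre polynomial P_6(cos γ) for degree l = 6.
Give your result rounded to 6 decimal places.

Expand P_6 via completeness: Σ_{m} conj(Y_{6,m}) at Ω₁ times Y_{6,m} at Ω₂ —
  m=-6: (0.288077, -0.131342) × (0.267541, -0.081180) = (0.066410, -0.058525)  (running Σ = (0.066410, -0.058525))
  m=-5: (0.328764, 0.271740) × (-0.420110, 0.105260) = (-0.166721, -0.079555)  (running Σ = (-0.100311, -0.138080))
  m=-4: (-0.028299, 0.116438) × (0.202451, -0.040281) = (-0.001039, 0.024713)  (running Σ = (-0.101350, -0.113368))
  m=-3: (0.290422, -0.063082) × (0.233504, -0.034646) = (0.065629, -0.024792)  (running Σ = (-0.035721, -0.138159))
  m=-2: (0.139028, 0.176865) × (-0.292579, 0.028824) = (-0.045775, -0.047740)  (running Σ = (-0.081495, -0.185899))
  m=-1: (0.099037, -0.203822) × (-0.140629, 0.006910) = (-0.012519, 0.029348)  (running Σ = (-0.094014, -0.156551))
  m=0: (0.246742, -0.000000) × (0.306340, 0.000000) = (0.075587, 0.000000)  (running Σ = (-0.018427, -0.156551))
  m=1: (-0.099037, -0.203822) × (0.140629, 0.006910) = (-0.012519, -0.029348)  (running Σ = (-0.030946, -0.185899))
  m=2: (0.139028, -0.176865) × (-0.292579, -0.028824) = (-0.045775, 0.047740)  (running Σ = (-0.076721, -0.138159))
  m=3: (-0.290422, -0.063082) × (-0.233504, -0.034646) = (0.065629, 0.024792)  (running Σ = (-0.011092, -0.113368))
  m=4: (-0.028299, -0.116438) × (0.202451, 0.040281) = (-0.001039, -0.024713)  (running Σ = (-0.012131, -0.138080))
  m=5: (-0.328764, 0.271740) × (0.420110, 0.105260) = (-0.166721, 0.079555)  (running Σ = (-0.178851, -0.058525))
  m=6: (0.288077, 0.131342) × (0.267541, 0.081180) = (0.066410, 0.058525)  (running Σ = (-0.112441, -0.000000))
Total Σ_m = (-0.112441, -0.000000). Multiply by 0.966644: (-0.108691, -0.000000). P_6(cos γ) = -0.108691

-0.108691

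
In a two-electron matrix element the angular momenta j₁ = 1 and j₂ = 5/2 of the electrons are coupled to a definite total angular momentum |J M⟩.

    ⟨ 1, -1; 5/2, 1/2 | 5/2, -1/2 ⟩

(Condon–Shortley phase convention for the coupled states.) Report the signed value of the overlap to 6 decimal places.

j₁+j₂−J=1  J+j₁−j₂=1  J−j₁+j₂=4  j₁+j₂+J+1=7
(j₁±m₁, j₂±m₂, J±M) = (0,2,3,2,2,3)
P² = 288/35
sum k=1..1:
  [1] −1/4 = -1/4
S = -1/4
C² = P²·S² = 18/35 ; C = -0.717137

-0.717137  (= −√(18/35))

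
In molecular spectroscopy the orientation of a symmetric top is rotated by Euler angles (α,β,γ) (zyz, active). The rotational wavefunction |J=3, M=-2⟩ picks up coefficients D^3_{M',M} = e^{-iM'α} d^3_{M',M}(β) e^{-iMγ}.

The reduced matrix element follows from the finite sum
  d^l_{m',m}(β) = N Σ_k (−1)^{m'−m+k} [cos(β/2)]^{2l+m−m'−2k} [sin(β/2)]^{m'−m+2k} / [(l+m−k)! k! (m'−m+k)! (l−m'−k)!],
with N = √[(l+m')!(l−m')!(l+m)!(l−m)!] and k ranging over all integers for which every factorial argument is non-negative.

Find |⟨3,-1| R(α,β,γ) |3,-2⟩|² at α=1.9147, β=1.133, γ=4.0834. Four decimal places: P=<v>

First d^3_{-1,-2}(β=1.1330), then the phase factors e^{-i(-1)α} and e^{-i(-2)γ}:
c=cos(1.133000/2)=0.843785, s=sin(1.133000/2)=0.536682; N=√[2·24·1·120]=75.894664
Admissible k: 0..1 (factorial args all ≥0)
  k=0: (−1)^1·75.8947/(24)·0.8438^5·0.5367^1 = -0.725897
  k=1: (−1)^2·75.8947/(12)·0.8438^3·0.5367^3 = +0.587322
d^3_{-1,-2}(1.1330) = -0.725897 +0.587322 = -0.138575
|D^3_{-1,-2}|² = |d^3_{-1,-2}(β)|² = (-0.138575)² = 0.019203 (the z-rotation phases have unit modulus)

P=0.0192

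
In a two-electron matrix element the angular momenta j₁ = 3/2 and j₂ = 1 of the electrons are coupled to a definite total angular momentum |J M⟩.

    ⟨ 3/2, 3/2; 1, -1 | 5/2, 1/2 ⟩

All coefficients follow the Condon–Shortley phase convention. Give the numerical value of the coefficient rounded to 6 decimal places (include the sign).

+0.316228  (= +√(1/10))

triangle: 0!×3!×2!/6! = 12/720
(j±m)!: 3!×0!×0!×2!×3!×2! = 144
prefactor² = (2J+1)×Δ×N² = 72/5
  k=0: +1/(0!×0!×0!×0!×3!×2!) = 1/12
Σ = 1/12  ⇒  CG² = 72/5×(1/12)² = 1/10
CG = +√(1/10) = +0.316228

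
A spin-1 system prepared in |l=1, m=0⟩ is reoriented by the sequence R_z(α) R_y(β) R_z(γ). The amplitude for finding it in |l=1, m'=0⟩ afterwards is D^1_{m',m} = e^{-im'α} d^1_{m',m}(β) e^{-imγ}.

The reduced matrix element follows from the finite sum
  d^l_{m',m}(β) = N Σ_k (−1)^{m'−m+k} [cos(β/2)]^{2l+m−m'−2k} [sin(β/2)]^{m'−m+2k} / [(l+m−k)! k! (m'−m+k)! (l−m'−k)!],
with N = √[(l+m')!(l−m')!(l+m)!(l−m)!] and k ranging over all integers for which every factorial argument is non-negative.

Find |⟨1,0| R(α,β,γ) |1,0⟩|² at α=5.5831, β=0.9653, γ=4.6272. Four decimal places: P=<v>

P=0.3240

Split into d^1_{0,0}(β=0.9653) × two z-phases.
c=cos(0.965300/2)=0.885768, s=sin(0.965300/2)=0.464128; N=√[1·1·1·1]=1.000000
Admissible k: 0..1 (factorial args all ≥0)
  k=0: (−1)^0·1.0000/(1)·0.8858^2·0.4641^0 = +0.784585
  k=1: (−1)^1·1.0000/(1)·0.8858^0·0.4641^2 = -0.215415
d^1_{0,0}(0.9653) = +0.784585 -0.215415 = +0.569170
|D^1_{0,0}|² = |d^1_{0,0}(β)|² = (+0.569170)² = 0.323955 (the z-rotation phases have unit modulus)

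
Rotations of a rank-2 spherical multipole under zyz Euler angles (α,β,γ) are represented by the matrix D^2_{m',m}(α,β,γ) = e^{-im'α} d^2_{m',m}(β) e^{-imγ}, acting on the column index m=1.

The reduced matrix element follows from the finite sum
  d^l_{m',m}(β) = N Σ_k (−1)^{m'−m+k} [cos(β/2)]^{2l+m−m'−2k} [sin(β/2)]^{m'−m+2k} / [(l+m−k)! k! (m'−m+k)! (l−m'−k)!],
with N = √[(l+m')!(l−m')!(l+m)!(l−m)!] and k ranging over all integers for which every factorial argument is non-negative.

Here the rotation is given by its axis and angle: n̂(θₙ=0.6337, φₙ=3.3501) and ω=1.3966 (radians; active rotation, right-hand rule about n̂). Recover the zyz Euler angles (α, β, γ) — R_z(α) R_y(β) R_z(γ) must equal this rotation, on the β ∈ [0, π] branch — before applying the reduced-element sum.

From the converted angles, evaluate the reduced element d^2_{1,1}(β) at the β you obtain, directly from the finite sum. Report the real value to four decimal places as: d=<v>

Axis–angle → zyz. n̂ = (sinθₙcosφₙ, sinθₙsinφₙ, cosθₙ) = (-0.579305, -0.122571, +0.805842), ω = 1.3966.
R = I cosω + sinω [n̂]ₓ + (1−cosω) n̂n̂ᵀ gives
  R = [+0.450747, -0.734947, -0.506635; +0.852346, +0.185736, +0.488885; -0.265204, -0.652192, +0.710150]
β = atan2(√(R₁₃²+R₂₃²), R₃₃) = 0.781086; α = atan2(R₂₃, R₁₃) mod 2π = 2.374023; γ = atan2(R₃₂, −R₃₁) mod 2π = 5.098601
d^2_{1,1}(β=0.7811) via the finite sum:
Half-angle: c=0.924703, s=0.380690. N=√(6·1·6·1)=6.000000
Admissible k: 0..1 (factorial args all ≥0)
  k=0: (−1)^0·6.0000/(6)·0.9247^4·0.3807^0 = +0.731153
  k=1: (−1)^1·6.0000/(2)·0.9247^2·0.3807^2 = -0.371766
d^2_{1,1}(0.7811) = +0.731153 -0.371766 = +0.359387

d=0.3594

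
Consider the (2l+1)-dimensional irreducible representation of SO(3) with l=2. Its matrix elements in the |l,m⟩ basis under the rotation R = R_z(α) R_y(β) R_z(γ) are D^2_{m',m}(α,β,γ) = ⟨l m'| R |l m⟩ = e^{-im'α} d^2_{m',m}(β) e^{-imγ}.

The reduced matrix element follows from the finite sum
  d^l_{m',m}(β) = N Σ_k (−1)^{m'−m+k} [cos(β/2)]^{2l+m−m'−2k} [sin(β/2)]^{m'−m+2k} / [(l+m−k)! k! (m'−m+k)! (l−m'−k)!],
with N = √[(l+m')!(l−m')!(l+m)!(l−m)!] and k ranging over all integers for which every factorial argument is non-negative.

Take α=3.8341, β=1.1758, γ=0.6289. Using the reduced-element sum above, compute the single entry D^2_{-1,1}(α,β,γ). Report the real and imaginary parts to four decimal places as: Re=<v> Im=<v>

Re=-0.5432 Im=-0.0346

D^2_{-1,1}(3.8341,1.1758,0.6289) = e^{-i·-1·3.8341}·d^2_{-1,1}(1.1758)·e^{-i·1·0.6289}. Compute d first:
Half-angle: c=0.832107, s=0.554615. N=√(1·6·6·1)=6.000000
The bounds max(0,m−m')=2 and min(l+m,l−m')=3 give 2 terms
  k=2: (−1)^0·6.0000/(2)·0.8321^2·0.5546^2 = +0.638944
  k=3: (−1)^1·6.0000/(6)·0.8321^0·0.5546^4 = -0.094616
d^2_{-1,1}(1.1758) = +0.638944 -0.094616 = +0.544328
Phases: e^{-i·(-1)·3.8341}=-0.769648-0.638469i, e^{-i·(1)·0.6289}=+0.808675-0.588256i ⇒ D=-0.543227-0.034600i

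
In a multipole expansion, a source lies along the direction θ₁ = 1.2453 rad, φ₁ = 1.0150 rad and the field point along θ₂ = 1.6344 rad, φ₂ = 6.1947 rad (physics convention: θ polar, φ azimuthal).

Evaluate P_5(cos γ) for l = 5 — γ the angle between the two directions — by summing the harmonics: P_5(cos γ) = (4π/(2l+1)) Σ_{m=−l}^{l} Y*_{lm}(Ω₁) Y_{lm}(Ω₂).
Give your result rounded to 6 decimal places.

Summing Y*_{l m}(θ₁,φ₁)·Y_{l m}(θ₂,φ₂) over m ∈ [−5, 5]; prefactor 4π/(2·5+1) = 1.142397:
  [-5]  conj(Y_{5,-5})(Ω₁) = +0.125719-0.331375i ; Y_{5,-5}(Ω₂) = +0.415220+0.196710i ; Δ = +0.117386-0.112863i
  [-4]  conj(Y_{5,-4})(Ω₁) = -0.229639-0.300582i ; Y_{5,-4}(Ω₂) = -0.086801-0.032073i ; Δ = +0.010292+0.033456i
  [-3]  conj(Y_{5,-3})(Ω₁) = +0.023335-0.002261i ; Y_{5,-3}(Ω₂) = -0.319741-0.086929i ; Δ = -0.007658-0.001306i
  [-2]  conj(Y_{5,-2})(Ω₁) = +0.149493-0.302336i ; Y_{5,-2}(Ω₂) = +0.104330+0.018659i ; Δ = +0.021238-0.028754i
  [-1]  conj(Y_{5,-1})(Ω₁) = -0.033949-0.054658i ; Y_{5,-1}(Ω₂) = +0.300485+0.026658i ; Δ = -0.008744-0.017329i
  [+0]  conj(Y_{5,0})(Ω₁) = +0.317910-0.000000i ; Y_{5,0}(Ω₂) = -0.109407+0.000000i ; Δ = -0.034782+0.000000i
  [+1]  conj(Y_{5,1})(Ω₁) = +0.033949-0.054658i ; Y_{5,1}(Ω₂) = -0.300485+0.026658i ; Δ = -0.008744+0.017329i
  [+2]  conj(Y_{5,2})(Ω₁) = +0.149493+0.302336i ; Y_{5,2}(Ω₂) = +0.104330-0.018659i ; Δ = +0.021238+0.028754i
  [+3]  conj(Y_{5,3})(Ω₁) = -0.023335-0.002261i ; Y_{5,3}(Ω₂) = +0.319741-0.086929i ; Δ = -0.007658+0.001306i
  [+4]  conj(Y_{5,4})(Ω₁) = -0.229639+0.300582i ; Y_{5,4}(Ω₂) = -0.086801+0.032073i ; Δ = +0.010292-0.033456i
  [+5]  conj(Y_{5,5})(Ω₁) = -0.125719-0.331375i ; Y_{5,5}(Ω₂) = -0.415220+0.196710i ; Δ = +0.117386+0.112863i
Σ over m = +0.230246+0.000000i; ×(4π/11) → +0.263033+0.000000i. Real part: 0.263033

0.263033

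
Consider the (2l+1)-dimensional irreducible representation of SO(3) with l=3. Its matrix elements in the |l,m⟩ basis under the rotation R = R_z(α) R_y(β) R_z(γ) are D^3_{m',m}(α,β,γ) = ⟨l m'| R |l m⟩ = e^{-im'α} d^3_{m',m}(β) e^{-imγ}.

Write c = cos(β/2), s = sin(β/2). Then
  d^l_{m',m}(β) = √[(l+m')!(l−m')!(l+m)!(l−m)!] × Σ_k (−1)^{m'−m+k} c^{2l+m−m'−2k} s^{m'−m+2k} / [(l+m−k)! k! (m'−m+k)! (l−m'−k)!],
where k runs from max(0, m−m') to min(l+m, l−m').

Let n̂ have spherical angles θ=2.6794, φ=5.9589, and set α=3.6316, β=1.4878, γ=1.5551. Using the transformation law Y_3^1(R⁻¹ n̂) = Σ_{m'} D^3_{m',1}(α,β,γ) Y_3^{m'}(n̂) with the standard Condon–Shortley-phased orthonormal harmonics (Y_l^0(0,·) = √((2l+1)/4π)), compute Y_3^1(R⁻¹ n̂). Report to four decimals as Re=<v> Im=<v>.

Re=0.0307 Im=-0.0782

Need the full column D^3_{m',1} for m'=−3..3 at α=3.6316, β=1.4878, γ=1.5551.
cos(β/2)=0.735833, sin(β/2)=0.677163
d^3_{-3,1}: single k=4 term ⇒ +0.440937;  D = -0.439342+0.037469i
d^3_{-2,1}: k∈[3..4] ⇒ +0.782434 -0.331318 = +0.451116;  D = +0.378552-0.245365i
d^3_{-1,1}: k∈[2..4] ⇒ +0.806594 -0.910796 +0.096418 = -0.007784;  D = +0.003771-0.006810i
d^3_{0,1}: k∈[1..3] ⇒ +0.506035 -1.285670 +0.362941 = -0.416694;  D = -0.006540+0.416642i
d^3_{1,1}: k∈[0..2] ⇒ +0.158736 -1.075459 +0.683097 = -0.233625;  D = -0.106703-0.207835i
d^3_{2,1}: k∈[0..1] ⇒ -0.461945 +0.782434 = +0.320489;  D = -0.263333-0.182671i
d^3_{3,1}: single k=0 term ⇒ +0.520654;  D = +0.517127+0.060504i
Y_3^{m'}(θ=2.6794,φ=5.9589) and Σ D·Y over m':
  (-0.4393+0.0375i)·(+0.0208+0.0306i)  (+0.3786-0.2454i)·(-0.1450-0.1099i)  (+0.0038-0.0068i)·(+0.4106+0.1380i)  (-0.0065+0.4166i)·(-0.3360+0.0000i)  (-0.1067-0.2078i)·(-0.4106+0.1380i)  (-0.2633-0.1827i)·(-0.1450+0.1099i)  (+0.5171+0.0605i)·(-0.0208+0.0306i)
Y_3^1(R⁻¹ n̂) = +0.030679-0.078223i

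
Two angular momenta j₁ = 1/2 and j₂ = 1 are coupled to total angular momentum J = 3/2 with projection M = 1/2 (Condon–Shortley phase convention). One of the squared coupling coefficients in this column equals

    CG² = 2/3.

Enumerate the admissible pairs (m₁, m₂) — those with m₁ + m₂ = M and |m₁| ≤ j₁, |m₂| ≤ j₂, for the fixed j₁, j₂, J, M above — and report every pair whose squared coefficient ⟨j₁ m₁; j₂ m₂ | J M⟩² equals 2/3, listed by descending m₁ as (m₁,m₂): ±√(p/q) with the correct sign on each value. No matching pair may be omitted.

Admissible pairs with m₁+m₂ = M = 1/2: (-1/2,1), (1/2,0)
  (m₁,m₂)=(1/2,0): CG² = 2/3, CG = +√(2/3)   ← matches the target
  (m₁,m₂)=(-1/2,1): CG² = 1/3, CG = +√(1/3)
Pairs with CG² = 2/3: (1/2,0): +√(2/3)

(1/2,0): +√(2/3)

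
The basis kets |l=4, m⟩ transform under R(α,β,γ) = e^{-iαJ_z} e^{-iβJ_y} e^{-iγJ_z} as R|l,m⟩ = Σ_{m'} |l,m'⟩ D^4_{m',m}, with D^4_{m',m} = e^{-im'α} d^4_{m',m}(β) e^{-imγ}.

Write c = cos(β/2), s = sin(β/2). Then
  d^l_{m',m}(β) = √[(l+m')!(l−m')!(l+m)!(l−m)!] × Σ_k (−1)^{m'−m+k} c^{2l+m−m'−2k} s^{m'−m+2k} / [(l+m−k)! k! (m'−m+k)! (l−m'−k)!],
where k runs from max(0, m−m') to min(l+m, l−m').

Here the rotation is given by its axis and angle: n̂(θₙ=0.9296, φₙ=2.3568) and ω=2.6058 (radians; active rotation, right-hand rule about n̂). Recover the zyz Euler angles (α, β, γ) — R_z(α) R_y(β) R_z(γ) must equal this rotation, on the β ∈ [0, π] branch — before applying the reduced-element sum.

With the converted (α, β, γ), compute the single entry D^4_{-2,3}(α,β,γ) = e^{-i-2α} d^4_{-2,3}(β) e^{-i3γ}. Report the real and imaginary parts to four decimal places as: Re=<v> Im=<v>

Re=-0.3755 Im=0.1380

Axis–angle → zyz. n̂ = (sinθₙcosφₙ, sinθₙsinφₙ, cosθₙ) = (-0.567005, +0.566319, +0.598155), ω = 2.6058.
R = I cosω + sinω [n̂]ₓ + (1−cosω) n̂n̂ᵀ gives
  R = [-0.261928, -0.902584, -0.341667; -0.291841, -0.263375, +0.919490; -0.919904, +0.340553, -0.194425]
β = atan2(√(R₁₃²+R₂₃²), R₃₃) = 1.766468; α = atan2(R₂₃, R₁₃) mod 2π = 1.926567; γ = atan2(R₃₂, −R₃₁) mod 2π = 0.354560
Split into d^4_{-2,3}(β=1.7665) × two z-phases.
With c≡cos(β/2)=0.634655 and s≡sin(β/2)=0.772795, N=[2·720·5040·1]^{1/2}=2693.993318
The bounds max(0,m−m')=5 and min(l+m,l−m')=6 give 2 terms
  k=5: (−1)^0·2693.9933/(240)·0.6347^3·0.7728^5 = +0.790900
  k=6: (−1)^1·2693.9933/(720)·0.6347^1·0.7728^7 = -0.390889
d^4_{-2,3}(1.7665) = +0.790900 -0.390889 = +0.400011
Phases: e^{-i·(-2)·1.9266}=-0.757356-0.653003i, e^{-i·(3)·0.3546}=+0.485658-0.874149i ⇒ D=-0.375465+0.137966i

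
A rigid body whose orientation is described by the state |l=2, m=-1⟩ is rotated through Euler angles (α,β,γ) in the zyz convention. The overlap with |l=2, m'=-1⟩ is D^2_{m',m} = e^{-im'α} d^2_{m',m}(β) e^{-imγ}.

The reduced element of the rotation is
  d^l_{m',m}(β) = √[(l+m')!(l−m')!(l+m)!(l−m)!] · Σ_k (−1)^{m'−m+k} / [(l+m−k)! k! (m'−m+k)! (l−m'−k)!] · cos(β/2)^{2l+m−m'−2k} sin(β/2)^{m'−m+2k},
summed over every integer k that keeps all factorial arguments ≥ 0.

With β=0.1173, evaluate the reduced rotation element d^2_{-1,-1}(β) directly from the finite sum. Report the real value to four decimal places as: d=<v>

d=0.9829

d^2_{-1,-1}(β=0.1173) via the finite sum:
c=cos(0.117300/2)=0.998281, s=sin(0.117300/2)=0.058616; N=√[1·6·1·6]=6.000000
The bounds max(0,m−m')=0 and min(l+m,l−m')=1 give 2 terms
  k=0: (−1)^0·6.0000/(6)·0.9983^4·0.0586^0 = +0.993140
  k=1: (−1)^1·6.0000/(2)·0.9983^2·0.0586^2 = -0.010272
d^2_{-1,-1}(0.1173) = +0.993140 -0.010272 = +0.982868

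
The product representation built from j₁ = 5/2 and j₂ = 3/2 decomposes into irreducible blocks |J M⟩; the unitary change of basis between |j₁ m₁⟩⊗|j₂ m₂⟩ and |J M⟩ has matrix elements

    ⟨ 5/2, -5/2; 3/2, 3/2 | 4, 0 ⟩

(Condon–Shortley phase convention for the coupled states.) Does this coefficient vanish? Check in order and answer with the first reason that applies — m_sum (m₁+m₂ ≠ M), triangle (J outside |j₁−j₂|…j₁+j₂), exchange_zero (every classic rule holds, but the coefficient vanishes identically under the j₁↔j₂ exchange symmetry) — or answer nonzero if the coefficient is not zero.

m_sum

m-sum: m₁+m₂ = -5/2+3/2 = -1, M = 0  ✗ ⇒ coefficient is 0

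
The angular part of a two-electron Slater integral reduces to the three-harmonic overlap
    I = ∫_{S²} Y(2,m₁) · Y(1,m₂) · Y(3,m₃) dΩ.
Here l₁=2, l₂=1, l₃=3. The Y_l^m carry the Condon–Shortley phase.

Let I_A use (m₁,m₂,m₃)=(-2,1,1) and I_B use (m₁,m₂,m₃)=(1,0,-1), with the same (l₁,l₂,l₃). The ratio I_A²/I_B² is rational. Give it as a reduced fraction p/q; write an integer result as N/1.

1/8

Shared (l₁,l₂,l₃)=(2,1,3): N and (l;000)² cancel in I_A²/I_B².
A: Δ = 0!·4!·2!/7! = 1/105; Racah Σ t=0..0: t=0:+1/48 = 1/48; ⇒ 3j(2 1 3; -2 1 1)² = 1/105, sgn +1
B: Δ = 0!·4!·2!/7! = 1/105; Racah Σ t=0..0: t=0:+1/6 = 1/6; ⇒ 3j(2 1 3; 1 0 -1)² = 8/105, sgn +1
I_A²/I_B² = (1/105)/(8/105) = 1/8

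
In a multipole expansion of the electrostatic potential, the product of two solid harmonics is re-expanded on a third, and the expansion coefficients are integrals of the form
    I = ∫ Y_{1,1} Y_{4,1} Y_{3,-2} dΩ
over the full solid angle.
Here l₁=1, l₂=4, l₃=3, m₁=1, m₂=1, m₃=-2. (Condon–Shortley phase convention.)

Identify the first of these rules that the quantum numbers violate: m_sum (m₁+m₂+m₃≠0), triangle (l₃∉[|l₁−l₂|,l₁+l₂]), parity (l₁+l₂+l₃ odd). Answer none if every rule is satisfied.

none

azimuthal sum: 1 + 1 − 2 = 0  ✓
3 ≤ 3 ≤ 5 (triangle on l)  ✓
L = 1 + 4 + 3 = 8 (even)  ✓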